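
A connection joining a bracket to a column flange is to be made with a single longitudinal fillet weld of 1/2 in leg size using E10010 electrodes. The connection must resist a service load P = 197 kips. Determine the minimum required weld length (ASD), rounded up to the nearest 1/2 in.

E100XX → F_EXX = 100 ksi.
Throat t_e = 0.707 × 0.5 = 0.3535 in.
r_n/Ω = (0.6 × 100 × 0.3535) / 2.0 = 10.6 kip/in.
L_req = P / (r_n/Ω) = 197 / 10.6 = 18.58 in total.
Round up → use L = 19 in.

L = 19 in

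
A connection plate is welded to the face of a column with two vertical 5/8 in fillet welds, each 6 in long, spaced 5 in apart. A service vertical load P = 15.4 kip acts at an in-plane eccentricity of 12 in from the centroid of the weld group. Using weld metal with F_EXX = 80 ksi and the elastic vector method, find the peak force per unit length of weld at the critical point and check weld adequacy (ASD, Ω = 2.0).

f_max ≈ 7.39 kip/in; adequate

Total weld length L_w = 12 in. Treat welds as unit-width lines.
Polar moment about centroid: J = 2[d³/12 + d(b/2)²] = 2[6³/12 + 6×2.5²] = 111 in³.
Direct shear f_v = P/L_w = 15.4 / 12 = 1.283 kip/in (vertical).
Torsion M = P·e = 15.4 × 12 = 184.8 kip·in.
Critical point at (x, y) = (2.5, 3) from centroid. f_tx = M·y/J = 4.995 kip/in; f_ty = M·x/J = 4.162 kip/in.
Resultant f_max = √[f_tx² + (f_v + f_ty)²] = √[4.995² + (1.283 + 4.162)²] = 7.389 kip/in.
Capacity per unit length: r_n/Ω = (1/2.0) × 0.6 × 80 × (0.707 × 0.625) = 10.6 kip/in.
7.389 ≤ 10.6 → adequate.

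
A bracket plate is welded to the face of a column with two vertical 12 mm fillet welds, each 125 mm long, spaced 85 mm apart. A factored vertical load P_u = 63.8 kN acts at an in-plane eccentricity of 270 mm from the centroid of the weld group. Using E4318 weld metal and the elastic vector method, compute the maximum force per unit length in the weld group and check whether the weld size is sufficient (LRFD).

f_max ≈ 1830 N/mm; NOT adequate

E43XX → F_EXX = 430 MPa.
Total weld length L_w = 250 mm. Treat welds as unit-width lines.
Polar moment about centroid: J = 2[d³/12 + d(b/2)²] = 2[125³/12 + 125×42.5²] = 777100 mm³.
Direct shear f_v = P/L_w = 63.8×10³ / 250 = 255.2 N/mm (vertical).
Torsion M = P·e = 63.8×10³ × 270 = 17226000 N·mm.
Critical point at (x, y) = (42.5, 62.5) from centroid. f_tx = M·y/J = 1385 N/mm; f_ty = M·x/J = 942.1 N/mm.
Resultant f_max = √[f_tx² + (f_v + f_ty)²] = √[1385² + (255.2 + 942.1)²] = 1831 N/mm.
Capacity per unit length: φr_n = 0.75 × 0.6 × 430 × (0.707 × 12) = 1642 N/mm.
1831 > 1642 → NOT adequate.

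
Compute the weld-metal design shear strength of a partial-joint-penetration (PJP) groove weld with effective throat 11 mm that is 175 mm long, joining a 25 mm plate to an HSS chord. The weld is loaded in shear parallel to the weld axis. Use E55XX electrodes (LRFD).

E55XX → F_EXX = 550 MPa.
Effective throat (given) t_e = 11 mm.
A_we = 11 × 175 = 1925 mm².
F_nw = 0.6 F_EXX = 330 MPa.
φR_n = 0.75 × 330 × 1925 × 10⁻³ = 476.4 kN.

φR_n ≈ 476 kN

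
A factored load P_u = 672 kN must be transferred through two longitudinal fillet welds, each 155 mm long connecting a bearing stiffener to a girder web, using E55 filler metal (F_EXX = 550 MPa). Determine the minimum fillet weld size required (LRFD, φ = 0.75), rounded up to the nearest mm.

Total weld length L = 310 mm.
Required throat t_e = P_u / (φ × 0.6 F_EXX × L) = 672 / (0.75 × 0.6 × 550 × 310 × 10⁻³) = 8.759 mm.
Required leg w = t_e / 0.707 = 12.39 mm → use 13 mm.

w = 13 mm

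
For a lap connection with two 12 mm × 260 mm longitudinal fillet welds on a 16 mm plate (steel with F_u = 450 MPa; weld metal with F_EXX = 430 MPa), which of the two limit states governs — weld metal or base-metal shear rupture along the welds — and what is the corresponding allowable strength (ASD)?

R_n/Ω ≈ 569 kN (weld metal governs)

t_e = 0.707 × 12 = 8.484 mm; L = 520 mm.
Weld metal: R_n/Ω = (1/2.0) × 0.6 × 430 × 8.484 × 520 × 10⁻³ = 569.1 kN.
Base metal (shear rupture): R_n/Ω = (1/2.0) × 0.6 × 450 × 16 × 520 × 10⁻³ = 1123 kN.
Governing: weld metal.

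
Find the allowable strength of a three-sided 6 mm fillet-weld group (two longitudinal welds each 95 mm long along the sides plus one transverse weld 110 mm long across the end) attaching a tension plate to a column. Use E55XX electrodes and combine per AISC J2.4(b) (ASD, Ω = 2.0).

E55XX → F_EXX = 550 MPa.
t_e = 0.707 × 6 = 4.242 mm.
R_nwl = 0.6 × 550 × 4.242 × 190 × 10⁻³ = 266 kN (longitudinal, 2 welds).
R_nwt = 0.6 × 550 × 4.242 × 110 × 10⁻³ = 154 kN (transverse, base value).
(i) R_nwl + R_nwt = 420 kN; (ii) 0.85 R_nwl + 1.5 R_nwt = 457.1 kN.
R_n = max = 457.1 kN [governs: (ii)]; R_n/Ω = 228.5 kN.

R_n/Ω ≈ 229 kN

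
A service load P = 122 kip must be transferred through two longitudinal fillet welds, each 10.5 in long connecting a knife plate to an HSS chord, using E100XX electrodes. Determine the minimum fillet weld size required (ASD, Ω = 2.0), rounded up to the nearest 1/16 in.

w = 5/16 in

E100XX → F_EXX = 100 ksi.
Total weld length L = 21 in.
Required throat t_e = P × Ω / (0.6 F_EXX × L) = 122 × 2.0 / (0.6 × 100 × 21) = 0.1937 in.
Required leg w = t_e / 0.707 = 0.2739 in → use 5/16 in.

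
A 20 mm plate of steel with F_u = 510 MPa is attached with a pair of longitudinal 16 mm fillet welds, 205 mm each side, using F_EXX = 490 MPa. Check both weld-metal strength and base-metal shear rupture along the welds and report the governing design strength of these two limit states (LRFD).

φR_n ≈ 1020 kN (weld metal governs)

t_e = 0.707 × 16 = 11.31 mm; L = 410 mm.
Weld metal: φR_n = 0.75 × 0.6 × 490 × 11.31 × 410 × 10⁻³ = 1023 kN.
Base metal (shear rupture): φR_n = 0.75 × 0.6 × 510 × 20 × 410 × 10⁻³ = 1882 kN.
Governing: weld metal.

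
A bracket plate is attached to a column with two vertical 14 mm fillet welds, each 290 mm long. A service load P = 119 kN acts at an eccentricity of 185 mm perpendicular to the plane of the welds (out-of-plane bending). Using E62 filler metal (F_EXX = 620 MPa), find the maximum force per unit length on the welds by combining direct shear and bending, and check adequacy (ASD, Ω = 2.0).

f_max ≈ 812 N/mm; adequate

L_w = 2 × 290 = 580 mm; section modulus (unit throat) S = 2 × L²/6 = 28030 mm².
Direct shear f_v = P/L_w = 119×10³/580 = 205.2 N/mm.
Moment M = P × e = 119×10³ × 185 = 22015000 N·mm; bending f_b = M/S = 785.3 N/mm.
f_max = √(f_v² + f_b²) = √(205.2² + 785.3²) = 811.7 N/mm.
r_n/Ω = (1/2.0) × 0.6 × 620 × (0.707 × 14) = 1841 N/mm → adequate.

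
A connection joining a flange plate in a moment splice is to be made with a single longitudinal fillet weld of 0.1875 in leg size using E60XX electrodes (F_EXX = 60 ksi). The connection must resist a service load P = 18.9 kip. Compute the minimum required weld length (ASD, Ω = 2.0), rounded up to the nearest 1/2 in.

Throat t_e = 0.707 × 0.1875 = 0.1326 in.
r_n/Ω = (0.6 × 60 × 0.1326) / 2.0 = 2.386 kip/in.
L_req = P / (r_n/Ω) = 18.9 / 2.386 = 7.921 in total.
Round up → use L = 8 in.

L = 8 in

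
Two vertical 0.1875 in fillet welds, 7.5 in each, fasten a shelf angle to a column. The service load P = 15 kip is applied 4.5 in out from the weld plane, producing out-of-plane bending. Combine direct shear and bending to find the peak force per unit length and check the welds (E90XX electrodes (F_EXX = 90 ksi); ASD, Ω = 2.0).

L_w = 2 × 7.5 = 15 in; section modulus (unit throat) S = 2 × L²/6 = 18.75 in².
Direct shear f_v = P/L_w = 15/15 = 1 kip/in.
Moment M = P × e = 15 × 4.5 = 67.5 kip·in; bending f_b = M/S = 3.6 kip/in.
f_max = √(f_v² + f_b²) = √(1² + 3.6²) = 3.736 kip/in.
r_n/Ω = (1/2.0) × 0.6 × 90 × (0.707 × 0.1875) = 3.579 kip/in → NOT adequate.

f_max ≈ 3.74 kip/in; NOT adequate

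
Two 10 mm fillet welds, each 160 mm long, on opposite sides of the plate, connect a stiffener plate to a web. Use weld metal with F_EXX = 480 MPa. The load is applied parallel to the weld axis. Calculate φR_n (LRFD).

φR_n ≈ 489 kN

Effective throat t_e = 0.707 × 10 = 7.07 mm.
Total length L = 320 mm; A_we = 7.07 × 320 = 2262 mm².
F_nw = 0.6 F_EXX = 0.6 × 480 = 288 MPa.
φR_n = 0.75 × 288 × 2262 × 10⁻³ = 488.7 kN.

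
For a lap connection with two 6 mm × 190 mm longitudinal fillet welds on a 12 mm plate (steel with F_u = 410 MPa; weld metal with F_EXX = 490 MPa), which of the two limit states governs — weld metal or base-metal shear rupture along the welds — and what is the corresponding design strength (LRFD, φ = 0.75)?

φR_n ≈ 355 kN (weld metal governs)

t_e = 0.707 × 6 = 4.242 mm; L = 380 mm.
Weld metal: φR_n = 0.75 × 0.6 × 490 × 4.242 × 380 × 10⁻³ = 355.4 kN.
Base metal (shear rupture): φR_n = 0.75 × 0.6 × 410 × 12 × 380 × 10⁻³ = 841.3 kN.
Governing: weld metal.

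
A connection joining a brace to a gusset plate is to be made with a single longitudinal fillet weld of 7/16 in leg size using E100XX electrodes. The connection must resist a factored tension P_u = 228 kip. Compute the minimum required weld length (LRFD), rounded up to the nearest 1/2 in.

E100XX → F_EXX = 100 ksi.
Throat t_e = 0.707 × 0.4375 = 0.3093 in.
φr_n = 0.75 × 0.6 × 100 × 0.3093 = 13.92 kip/in.
L_req = P_u / φr_n = 228 / 13.92 = 16.38 in total.
Round up → use L = 16.5 in.

L = 16.5 in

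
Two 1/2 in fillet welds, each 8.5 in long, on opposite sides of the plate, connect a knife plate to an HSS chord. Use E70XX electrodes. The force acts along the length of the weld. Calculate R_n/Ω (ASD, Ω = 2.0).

R_n/Ω ≈ 126 kip

E70XX → F_EXX = 70 ksi.
Effective throat t_e = 0.707 × 0.5 = 0.3535 in.
Total length L = 17 in; A_we = 0.3535 × 17 = 6.01 in².
F_nw = 0.6 F_EXX = 0.6 × 70 = 42 ksi.
R_n = 42 × 6.01 = 252.4 kip; R_n/Ω = 252.4/2.0 = 126.2 kip.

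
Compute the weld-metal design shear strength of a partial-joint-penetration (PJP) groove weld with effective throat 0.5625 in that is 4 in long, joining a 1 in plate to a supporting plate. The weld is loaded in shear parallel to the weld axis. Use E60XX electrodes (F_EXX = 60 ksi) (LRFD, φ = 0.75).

Effective throat (given) t_e = 0.5625 in.
A_we = 0.5625 × 4 = 2.25 in².
F_nw = 0.6 F_EXX = 36 ksi.
φR_n = 0.75 × 36 × 2.25 = 60.75 kip.

φR_n ≈ 60.8 kip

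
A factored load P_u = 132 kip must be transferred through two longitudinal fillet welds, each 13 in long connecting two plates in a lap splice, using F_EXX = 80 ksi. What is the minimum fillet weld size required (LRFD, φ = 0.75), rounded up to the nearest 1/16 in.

w = 1/4 in

Total weld length L = 26 in.
Required throat t_e = P_u / (φ × 0.6 F_EXX × L) = 132 / (0.75 × 0.6 × 80 × 26) = 0.141 in.
Required leg w = t_e / 0.707 = 0.1995 in → use 1/4 in.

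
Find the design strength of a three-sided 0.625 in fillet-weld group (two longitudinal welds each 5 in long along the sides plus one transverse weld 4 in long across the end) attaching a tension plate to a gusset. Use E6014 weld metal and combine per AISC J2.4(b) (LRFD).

φR_n ≈ 173 kips

E60XX → F_EXX = 60 ksi.
t_e = 0.707 × 0.625 = 0.4419 in.
R_nwl = 0.6 × 60 × 0.4419 × 10 = 159.1 kips (longitudinal, 2 welds).
R_nwt = 0.6 × 60 × 0.4419 × 4 = 63.63 kips (transverse, base value).
(i) R_nwl + R_nwt = 222.7 kips; (ii) 0.85 R_nwl + 1.5 R_nwt = 230.7 kips.
R_n = max = 230.7 kips [governs: (ii)]; φR_n = 173 kips.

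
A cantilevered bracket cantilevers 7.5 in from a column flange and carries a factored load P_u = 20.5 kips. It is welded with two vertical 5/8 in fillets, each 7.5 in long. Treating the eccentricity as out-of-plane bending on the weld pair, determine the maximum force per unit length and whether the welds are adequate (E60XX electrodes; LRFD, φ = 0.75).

f_max ≈ 8.31 kip/in; adequate

E60XX → F_EXX = 60 ksi.
L_w = 2 × 7.5 = 15 in; section modulus (unit throat) S = 2 × L²/6 = 18.75 in².
Direct shear f_v = P/L_w = 20.5/15 = 1.367 kip/in.
Moment M = P × e = 20.5 × 7.5 = 153.75 kip·in; bending f_b = M/S = 8.2 kip/in.
f_max = √(f_v² + f_b²) = √(1.367² + 8.2²) = 8.313 kip/in.
φr_n = 0.75 × 0.6 × 60 × (0.707 × 0.625) = 11.93 kip/in → adequate.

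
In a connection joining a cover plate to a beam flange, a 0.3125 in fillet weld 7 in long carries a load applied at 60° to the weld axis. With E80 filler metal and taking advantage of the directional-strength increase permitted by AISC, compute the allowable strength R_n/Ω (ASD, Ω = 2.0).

R_n/Ω ≈ 52.1 kip

E80XX → F_EXX = 80 ksi.
t_e = 0.707 × 0.3125 = 0.2209 in; A_we = 0.2209 × 7 = 1.547 in².
Directional factor: 1.0 + 0.5 sin^1.5(60°) = 1.403.
F_nw = 0.6 × 80 × 1.403 = 67.34 ksi.
R_n/Ω = (67.34 × 1.547) / 2.0 = 52.07 kip.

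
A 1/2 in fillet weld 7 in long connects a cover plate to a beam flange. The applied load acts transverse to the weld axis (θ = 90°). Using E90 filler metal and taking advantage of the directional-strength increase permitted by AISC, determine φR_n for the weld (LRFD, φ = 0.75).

φR_n ≈ 150 kips

E90XX → F_EXX = 90 ksi.
t_e = 0.707 × 0.5 = 0.3535 in; A_we = 0.3535 × 7 = 2.474 in².
Directional factor: 1.0 + 0.5 sin^1.5(90°) = 1.5.
F_nw = 0.6 × 90 × 1.5 = 81 ksi.
φR_n = 0.75 × 81 × 2.474 = 150.3 kips.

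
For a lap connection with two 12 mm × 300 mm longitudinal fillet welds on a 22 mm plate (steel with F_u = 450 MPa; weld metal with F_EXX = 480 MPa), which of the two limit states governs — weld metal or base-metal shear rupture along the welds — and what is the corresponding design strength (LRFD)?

φR_n ≈ 1100 kN (weld metal governs)

t_e = 0.707 × 12 = 8.484 mm; L = 600 mm.
Weld metal: φR_n = 0.75 × 0.6 × 480 × 8.484 × 600 × 10⁻³ = 1100 kN.
Base metal (shear rupture): φR_n = 0.75 × 0.6 × 450 × 22 × 600 × 10⁻³ = 2673 kN.
Governing: weld metal.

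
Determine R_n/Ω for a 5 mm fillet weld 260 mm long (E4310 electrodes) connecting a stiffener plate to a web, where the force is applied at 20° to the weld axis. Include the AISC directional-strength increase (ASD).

R_n/Ω ≈ 130 kN

E43XX → F_EXX = 430 MPa.
t_e = 0.707 × 5 = 3.535 mm; A_we = 3.535 × 260 = 919.1 mm².
Directional factor: 1.0 + 0.5 sin^1.5(20°) = 1.1.
F_nw = 0.6 × 430 × 1.1 = 283.8 MPa.
R_n/Ω = (283.8 × 919.1) / 2.0 × 10⁻³ = 130.4 kN.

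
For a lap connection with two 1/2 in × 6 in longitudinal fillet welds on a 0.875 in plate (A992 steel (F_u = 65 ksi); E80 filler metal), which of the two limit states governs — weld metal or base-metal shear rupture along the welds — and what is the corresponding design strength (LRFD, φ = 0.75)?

φR_n ≈ 153 kips (weld metal governs)

E80XX → F_EXX = 80 ksi.
t_e = 0.707 × 0.5 = 0.3535 in; L = 12 in.
Weld metal: φR_n = 0.75 × 0.6 × 80 × 0.3535 × 12 = 152.7 kips.
Base metal (shear rupture): φR_n = 0.75 × 0.6 × 65 × 0.875 × 12 = 307.1 kips.
Governing: weld metal.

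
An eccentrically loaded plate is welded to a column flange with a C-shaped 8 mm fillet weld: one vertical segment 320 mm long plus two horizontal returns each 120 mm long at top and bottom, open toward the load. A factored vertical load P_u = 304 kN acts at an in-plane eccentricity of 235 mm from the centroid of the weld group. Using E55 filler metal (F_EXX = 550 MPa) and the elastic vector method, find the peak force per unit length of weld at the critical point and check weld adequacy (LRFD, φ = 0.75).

f_max ≈ 1710 N/mm; NOT adequate

Total weld length L_w = 560 mm. Treat welds as unit-width lines.
Centroid: x̄ = 2×120×60 / 560 = 25.71 mm from the vertical weld.
Polar moment about centroid: J = I_x + I_y = [320³/12 + 2×120×160²] + [320×25.71² + 2(120³/12 + 120×34.29²)] = 9656000 mm³.
Direct shear f_v = P/L_w = 304×10³ / 560 = 542.9 N/mm (vertical).
Torsion M = P·e = 304×10³ × 235 = 71440000 N·mm.
Critical point at (x, y) = (94.29, 160) from centroid. f_tx = M·y/J = 1184 N/mm; f_ty = M·x/J = 697.5 N/mm.
Resultant f_max = √[f_tx² + (f_v + f_ty)²] = √[1184² + (542.9 + 697.5)²] = 1715 N/mm.
Capacity per unit length: φr_n = 0.75 × 0.6 × 550 × (0.707 × 8) = 1400 N/mm.
1715 > 1400 → NOT adequate.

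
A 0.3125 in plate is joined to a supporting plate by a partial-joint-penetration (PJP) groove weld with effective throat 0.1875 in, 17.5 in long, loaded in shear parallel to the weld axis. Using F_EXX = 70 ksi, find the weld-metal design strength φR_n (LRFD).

Effective throat (given) t_e = 0.1875 in.
A_we = 0.1875 × 17.5 = 3.281 in².
F_nw = 0.6 F_EXX = 42 ksi.
φR_n = 0.75 × 42 × 3.281 = 103.4 kip.

φR_n ≈ 103 kip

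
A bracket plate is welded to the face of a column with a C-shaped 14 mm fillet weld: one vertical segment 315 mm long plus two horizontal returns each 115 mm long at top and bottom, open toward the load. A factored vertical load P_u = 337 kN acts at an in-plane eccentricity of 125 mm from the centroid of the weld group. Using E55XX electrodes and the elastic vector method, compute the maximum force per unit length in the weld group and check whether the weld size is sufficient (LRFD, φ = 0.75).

f_max ≈ 1280 N/mm; adequate

E55XX → F_EXX = 550 MPa.
Total weld length L_w = 545 mm. Treat welds as unit-width lines.
Centroid: x̄ = 2×115×57.5 / 545 = 24.27 mm from the vertical weld.
Polar moment about centroid: J = I_x + I_y = [315³/12 + 2×115×157.5²] + [315×24.27² + 2(115³/12 + 115×33.23²)] = 9003000 mm³.
Direct shear f_v = P/L_w = 337×10³ / 545 = 618.3 N/mm (vertical).
Torsion M = P·e = 337×10³ × 125 = 42125000 N·mm.
Critical point at (x, y) = (90.73, 157.5) from centroid. f_tx = M·y/J = 736.9 N/mm; f_ty = M·x/J = 424.5 N/mm.
Resultant f_max = √[f_tx² + (f_v + f_ty)²] = √[736.9² + (618.3 + 424.5)²] = 1277 N/mm.
Capacity per unit length: φr_n = 0.75 × 0.6 × 550 × (0.707 × 14) = 2450 N/mm.
1277 ≤ 2450 → adequate.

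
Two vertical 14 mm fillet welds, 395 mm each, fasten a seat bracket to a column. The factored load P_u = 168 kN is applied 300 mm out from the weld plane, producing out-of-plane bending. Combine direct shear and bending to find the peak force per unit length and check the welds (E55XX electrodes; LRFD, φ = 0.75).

f_max ≈ 992 N/mm; adequate

E55XX → F_EXX = 550 MPa.
L_w = 2 × 395 = 790 mm; section modulus (unit throat) S = 2 × L²/6 = 52010 mm².
Direct shear f_v = P/L_w = 168×10³/790 = 212.7 N/mm.
Moment M = P × e = 168×10³ × 300 = 50400000 N·mm; bending f_b = M/S = 969.1 N/mm.
f_max = √(f_v² + f_b²) = √(212.7² + 969.1²) = 992.1 N/mm.
φr_n = 0.75 × 0.6 × 550 × (0.707 × 14) = 2450 N/mm → adequate.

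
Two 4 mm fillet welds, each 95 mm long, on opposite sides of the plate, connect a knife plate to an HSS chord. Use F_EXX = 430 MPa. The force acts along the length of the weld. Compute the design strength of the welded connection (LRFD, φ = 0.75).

Effective throat t_e = 0.707 × 4 = 2.828 mm.
Total length L = 190 mm; A_we = 2.828 × 190 = 537.3 mm².
F_nw = 0.6 F_EXX = 0.6 × 430 = 258 MPa.
φR_n = 0.75 × 258 × 537.3 × 10⁻³ = 104 kN.

φR_n ≈ 104 kN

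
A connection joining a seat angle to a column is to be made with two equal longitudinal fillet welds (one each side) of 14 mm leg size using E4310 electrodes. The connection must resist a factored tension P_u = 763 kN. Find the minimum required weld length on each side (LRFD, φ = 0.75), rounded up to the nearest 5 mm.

E43XX → F_EXX = 430 MPa.
Throat t_e = 0.707 × 14 = 9.898 mm.
φr_n = 0.75 × 0.6 × 430 × 9.898 × 10⁻³ = 1.915 kN/mm.
L_req = P_u / φr_n = 763 / 1.915 = 398.4 mm total.
Per side: 398.4 / 2 = 199.2 mm.
Round up → use L = 200 mm on each side.

L = 200 mm on each side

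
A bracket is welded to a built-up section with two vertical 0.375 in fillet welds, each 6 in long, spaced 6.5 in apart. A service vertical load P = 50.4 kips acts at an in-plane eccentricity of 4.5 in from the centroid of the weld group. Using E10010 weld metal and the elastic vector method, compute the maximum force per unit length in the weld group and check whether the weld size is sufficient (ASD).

f_max ≈ 9.68 kip/in; NOT adequate

E100XX → F_EXX = 100 ksi.
Total weld length L_w = 12 in. Treat welds as unit-width lines.
Polar moment about centroid: J = 2[d³/12 + d(b/2)²] = 2[6³/12 + 6×3.25²] = 162.8 in³.
Direct shear f_v = P/L_w = 50.4 / 12 = 4.2 kip/in (vertical).
Torsion M = P·e = 50.4 × 4.5 = 226.8 kip·in.
Critical point at (x, y) = (3.25, 3) from centroid. f_tx = M·y/J = 4.181 kip/in; f_ty = M·x/J = 4.529 kip/in.
Resultant f_max = √[f_tx² + (f_v + f_ty)²] = √[4.181² + (4.2 + 4.529)²] = 9.679 kip/in.
Capacity per unit length: r_n/Ω = (1/2.0) × 0.6 × 100 × (0.707 × 0.375) = 7.954 kip/in.
9.679 > 7.954 → NOT adequate.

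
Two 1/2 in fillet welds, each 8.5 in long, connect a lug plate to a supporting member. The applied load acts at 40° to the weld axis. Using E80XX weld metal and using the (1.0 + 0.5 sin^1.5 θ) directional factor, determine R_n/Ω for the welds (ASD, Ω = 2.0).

R_n/Ω ≈ 181 kips

E80XX → F_EXX = 80 ksi.
t_e = 0.707 × 0.5 = 0.3535 in; A_we = 0.3535 × 17 = 6.01 in².
Directional factor: 1.0 + 0.5 sin^1.5(40°) = 1.258.
F_nw = 0.6 × 80 × 1.258 = 60.37 ksi.
R_n/Ω = (60.37 × 6.01) / 2.0 = 181.4 kips.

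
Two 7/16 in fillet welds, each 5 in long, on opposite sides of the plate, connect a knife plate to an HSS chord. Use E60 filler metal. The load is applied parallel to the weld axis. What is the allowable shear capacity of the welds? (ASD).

E60XX → F_EXX = 60 ksi.
Effective throat t_e = 0.707 × 0.4375 = 0.3093 in.
Total length L = 10 in; A_we = 0.3093 × 10 = 3.093 in².
F_nw = 0.6 F_EXX = 0.6 × 60 = 36 ksi.
R_n = 36 × 3.093 = 111.4 kip; R_n/Ω = 111.4/2.0 = 55.68 kip.

R_n/Ω ≈ 55.7 kip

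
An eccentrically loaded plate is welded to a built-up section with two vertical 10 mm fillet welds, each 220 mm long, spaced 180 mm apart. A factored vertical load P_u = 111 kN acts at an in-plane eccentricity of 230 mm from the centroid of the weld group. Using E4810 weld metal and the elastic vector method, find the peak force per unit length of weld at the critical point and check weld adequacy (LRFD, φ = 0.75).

f_max ≈ 862 N/mm; adequate

E48XX → F_EXX = 480 MPa.
Total weld length L_w = 440 mm. Treat welds as unit-width lines.
Polar moment about centroid: J = 2[d³/12 + d(b/2)²] = 2[220³/12 + 220×90²] = 5339000 mm³.
Direct shear f_v = P/L_w = 111×10³ / 440 = 252.3 N/mm (vertical).
Torsion M = P·e = 111×10³ × 230 = 25530000 N·mm.
Critical point at (x, y) = (90, 110) from centroid. f_tx = M·y/J = 526 N/mm; f_ty = M·x/J = 430.4 N/mm.
Resultant f_max = √[f_tx² + (f_v + f_ty)²] = √[526² + (252.3 + 430.4)²] = 861.8 N/mm.
Capacity per unit length: φr_n = 0.75 × 0.6 × 480 × (0.707 × 10) = 1527 N/mm.
861.8 ≤ 1527 → adequate.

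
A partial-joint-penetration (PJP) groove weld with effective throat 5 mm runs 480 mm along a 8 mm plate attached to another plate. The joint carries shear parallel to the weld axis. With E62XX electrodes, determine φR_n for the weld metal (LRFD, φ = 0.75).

φR_n ≈ 670 kN

E62XX → F_EXX = 620 MPa.
Effective throat (given) t_e = 5 mm.
A_we = 5 × 480 = 2400 mm².
F_nw = 0.6 F_EXX = 372 MPa.
φR_n = 0.75 × 372 × 2400 × 10⁻³ = 669.6 kN.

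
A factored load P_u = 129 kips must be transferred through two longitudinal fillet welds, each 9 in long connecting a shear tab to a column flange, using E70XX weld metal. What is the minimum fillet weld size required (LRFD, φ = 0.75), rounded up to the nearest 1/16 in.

E70XX → F_EXX = 70 ksi.
Total weld length L = 18 in.
Required throat t_e = P_u / (φ × 0.6 F_EXX × L) = 129 / (0.75 × 0.6 × 70 × 18) = 0.2275 in.
Required leg w = t_e / 0.707 = 0.3218 in → use 3/8 in.

w = 3/8 in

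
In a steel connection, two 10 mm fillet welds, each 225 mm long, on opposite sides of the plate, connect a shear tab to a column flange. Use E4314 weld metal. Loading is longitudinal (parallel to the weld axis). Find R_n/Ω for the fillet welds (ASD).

R_n/Ω ≈ 410 kN

E43XX → F_EXX = 430 MPa.
Effective throat t_e = 0.707 × 10 = 7.07 mm.
Total length L = 450 mm; A_we = 7.07 × 450 = 3181 mm².
F_nw = 0.6 F_EXX = 0.6 × 430 = 258 MPa.
R_n = 258 × 3181 × 10⁻³ = 820.8 kN; R_n/Ω = 820.8/2.0 = 410.4 kN.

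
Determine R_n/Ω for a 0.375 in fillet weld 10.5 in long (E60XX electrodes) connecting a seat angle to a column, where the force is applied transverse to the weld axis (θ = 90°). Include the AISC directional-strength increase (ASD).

E60XX → F_EXX = 60 ksi.
t_e = 0.707 × 0.375 = 0.2651 in; A_we = 0.2651 × 10.5 = 2.784 in².
Directional factor: 1.0 + 0.5 sin^1.5(90°) = 1.5.
F_nw = 0.6 × 60 × 1.5 = 54 ksi.
R_n/Ω = (54 × 2.784) / 2.0 = 75.16 kip.

R_n/Ω ≈ 75.2 kip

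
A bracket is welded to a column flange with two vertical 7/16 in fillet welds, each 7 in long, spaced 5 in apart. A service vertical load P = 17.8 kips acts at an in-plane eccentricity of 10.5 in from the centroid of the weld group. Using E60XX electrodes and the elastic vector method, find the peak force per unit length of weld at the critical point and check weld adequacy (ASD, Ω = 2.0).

E60XX → F_EXX = 60 ksi.
Total weld length L_w = 14 in. Treat welds as unit-width lines.
Polar moment about centroid: J = 2[d³/12 + d(b/2)²] = 2[7³/12 + 7×2.5²] = 144.7 in³.
Direct shear f_v = P/L_w = 17.8 / 14 = 1.271 kip/in (vertical).
Torsion M = P·e = 17.8 × 10.5 = 186.9 kip·in.
Critical point at (x, y) = (2.5, 3.5) from centroid. f_tx = M·y/J = 4.522 kip/in; f_ty = M·x/J = 3.23 kip/in.
Resultant f_max = √[f_tx² + (f_v + f_ty)²] = √[4.522² + (1.271 + 3.23)²] = 6.38 kip/in.
Capacity per unit length: r_n/Ω = (1/2.0) × 0.6 × 60 × (0.707 × 0.4375) = 5.568 kip/in.
6.38 > 5.568 → NOT adequate.

f_max ≈ 6.38 kip/in; NOT adequate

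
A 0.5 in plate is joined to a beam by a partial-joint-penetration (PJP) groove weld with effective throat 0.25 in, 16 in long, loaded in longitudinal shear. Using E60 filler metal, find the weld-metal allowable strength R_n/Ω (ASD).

E60XX → F_EXX = 60 ksi.
Effective throat (given) t_e = 0.25 in.
A_we = 0.25 × 16 = 4 in².
F_nw = 0.6 F_EXX = 36 ksi.
R_n/Ω = (36 × 4) / 2.0 = 72 kips.

R_n/Ω ≈ 72 kips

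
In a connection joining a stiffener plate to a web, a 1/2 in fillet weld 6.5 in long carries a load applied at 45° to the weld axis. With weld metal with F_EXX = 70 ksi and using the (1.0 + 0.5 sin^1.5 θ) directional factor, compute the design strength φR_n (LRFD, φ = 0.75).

φR_n ≈ 93.9 kip

t_e = 0.707 × 0.5 = 0.3535 in; A_we = 0.3535 × 6.5 = 2.298 in².
Directional factor: 1.0 + 0.5 sin^1.5(45°) = 1.297.
F_nw = 0.6 × 70 × 1.297 = 54.49 ksi.
φR_n = 0.75 × 54.49 × 2.298 = 93.9 kip.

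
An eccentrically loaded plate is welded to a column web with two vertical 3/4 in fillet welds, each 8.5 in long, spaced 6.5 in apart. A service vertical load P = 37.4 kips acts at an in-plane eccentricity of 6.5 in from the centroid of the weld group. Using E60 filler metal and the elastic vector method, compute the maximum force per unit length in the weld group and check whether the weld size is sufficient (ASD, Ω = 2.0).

E60XX → F_EXX = 60 ksi.
Total weld length L_w = 17 in. Treat welds as unit-width lines.
Polar moment about centroid: J = 2[d³/12 + d(b/2)²] = 2[8.5³/12 + 8.5×3.25²] = 281.9 in³.
Direct shear f_v = P/L_w = 37.4 / 17 = 2.2 kip/in (vertical).
Torsion M = P·e = 37.4 × 6.5 = 243.1 kip·in.
Critical point at (x, y) = (3.25, 4.25) from centroid. f_tx = M·y/J = 3.665 kip/in; f_ty = M·x/J = 2.803 kip/in.
Resultant f_max = √[f_tx² + (f_v + f_ty)²] = √[3.665² + (2.2 + 2.803)²] = 6.201 kip/in.
Capacity per unit length: r_n/Ω = (1/2.0) × 0.6 × 60 × (0.707 × 0.75) = 9.544 kip/in.
6.201 ≤ 9.544 → adequate.

f_max ≈ 6.2 kip/in; adequate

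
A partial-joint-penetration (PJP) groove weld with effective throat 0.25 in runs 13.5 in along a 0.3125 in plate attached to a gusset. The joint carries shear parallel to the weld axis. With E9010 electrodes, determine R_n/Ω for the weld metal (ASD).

E90XX → F_EXX = 90 ksi.
Effective throat (given) t_e = 0.25 in.
A_we = 0.25 × 13.5 = 3.375 in².
F_nw = 0.6 F_EXX = 54 ksi.
R_n/Ω = (54 × 3.375) / 2.0 = 91.12 kips.

R_n/Ω ≈ 91.1 kips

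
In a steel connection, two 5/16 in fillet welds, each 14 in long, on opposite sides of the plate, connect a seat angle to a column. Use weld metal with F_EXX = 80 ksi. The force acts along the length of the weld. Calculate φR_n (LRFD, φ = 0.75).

φR_n ≈ 223 kip

Effective throat t_e = 0.707 × 0.3125 = 0.2209 in.
Total length L = 28 in; A_we = 0.2209 × 28 = 6.186 in².
F_nw = 0.6 F_EXX = 0.6 × 80 = 48 ksi.
φR_n = 0.75 × 48 × 6.186 = 222.7 kip.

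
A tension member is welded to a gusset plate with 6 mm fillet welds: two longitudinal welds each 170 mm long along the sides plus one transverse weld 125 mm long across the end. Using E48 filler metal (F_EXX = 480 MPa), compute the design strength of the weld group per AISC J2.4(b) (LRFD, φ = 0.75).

t_e = 0.707 × 6 = 4.242 mm.
R_nwl = 0.6 × 480 × 4.242 × 340 × 10⁻³ = 415.4 kN (longitudinal, 2 welds).
R_nwt = 0.6 × 480 × 4.242 × 125 × 10⁻³ = 152.7 kN (transverse, base value).
(i) R_nwl + R_nwt = 568.1 kN; (ii) 0.85 R_nwl + 1.5 R_nwt = 582.1 kN.
R_n = max = 582.1 kN [governs: (ii)]; φR_n = 436.6 kN.

φR_n ≈ 437 kN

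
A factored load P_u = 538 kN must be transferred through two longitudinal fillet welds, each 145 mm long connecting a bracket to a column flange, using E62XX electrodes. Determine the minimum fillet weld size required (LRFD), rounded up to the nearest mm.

w = 10 mm

E62XX → F_EXX = 620 MPa.
Total weld length L = 290 mm.
Required throat t_e = P_u / (φ × 0.6 F_EXX × L) = 538 / (0.75 × 0.6 × 620 × 290 × 10⁻³) = 6.649 mm.
Required leg w = t_e / 0.707 = 9.405 mm → use 10 mm.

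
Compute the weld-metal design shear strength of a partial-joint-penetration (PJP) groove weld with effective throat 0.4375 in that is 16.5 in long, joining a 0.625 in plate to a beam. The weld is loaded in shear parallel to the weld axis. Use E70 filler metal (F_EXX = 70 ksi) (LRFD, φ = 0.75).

φR_n ≈ 227 kip

Effective throat (given) t_e = 0.4375 in.
A_we = 0.4375 × 16.5 = 7.219 in².
F_nw = 0.6 F_EXX = 42 ksi.
φR_n = 0.75 × 42 × 7.219 = 227.4 kip.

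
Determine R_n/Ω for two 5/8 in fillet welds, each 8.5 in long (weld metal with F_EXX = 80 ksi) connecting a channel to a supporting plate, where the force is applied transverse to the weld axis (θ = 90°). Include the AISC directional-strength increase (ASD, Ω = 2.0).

R_n/Ω ≈ 270 kip

t_e = 0.707 × 0.625 = 0.4419 in; A_we = 0.4419 × 17 = 7.512 in².
Directional factor: 1.0 + 0.5 sin^1.5(90°) = 1.5.
F_nw = 0.6 × 80 × 1.5 = 72 ksi.
R_n/Ω = (72 × 7.512) / 2.0 = 270.4 kip.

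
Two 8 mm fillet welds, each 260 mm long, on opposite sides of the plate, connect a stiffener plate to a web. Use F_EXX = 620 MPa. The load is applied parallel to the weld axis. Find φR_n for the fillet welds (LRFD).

φR_n ≈ 821 kN

Effective throat t_e = 0.707 × 8 = 5.656 mm.
Total length L = 520 mm; A_we = 5.656 × 520 = 2941 mm².
F_nw = 0.6 F_EXX = 0.6 × 620 = 372 MPa.
φR_n = 0.75 × 372 × 2941 × 10⁻³ = 820.6 kN.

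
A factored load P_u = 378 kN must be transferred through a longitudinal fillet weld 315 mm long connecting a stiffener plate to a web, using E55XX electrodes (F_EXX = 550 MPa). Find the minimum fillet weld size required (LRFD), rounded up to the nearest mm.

Total weld length L = 315 mm.
Required throat t_e = P_u / (φ × 0.6 F_EXX × L) = 378 / (0.75 × 0.6 × 550 × 315 × 10⁻³) = 4.848 mm.
Required leg w = t_e / 0.707 = 6.858 mm → use 7 mm.

w = 7 mm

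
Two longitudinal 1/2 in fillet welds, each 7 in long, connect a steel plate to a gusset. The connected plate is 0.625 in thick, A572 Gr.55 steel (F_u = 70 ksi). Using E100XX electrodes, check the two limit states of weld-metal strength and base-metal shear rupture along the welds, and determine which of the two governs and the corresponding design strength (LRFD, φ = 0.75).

φR_n ≈ 223 kips (weld metal governs)

E100XX → F_EXX = 100 ksi.
t_e = 0.707 × 0.5 = 0.3535 in; L = 14 in.
Weld metal: φR_n = 0.75 × 0.6 × 100 × 0.3535 × 14 = 222.7 kips.
Base metal (shear rupture): φR_n = 0.75 × 0.6 × 70 × 0.625 × 14 = 275.6 kips.
Governing: weld metal.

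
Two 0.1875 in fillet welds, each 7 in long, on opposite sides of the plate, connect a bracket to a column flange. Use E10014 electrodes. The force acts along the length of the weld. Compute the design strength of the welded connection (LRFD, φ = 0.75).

E100XX → F_EXX = 100 ksi.
Effective throat t_e = 0.707 × 0.1875 = 0.1326 in.
Total length L = 14 in; A_we = 0.1326 × 14 = 1.856 in².
F_nw = 0.6 F_EXX = 0.6 × 100 = 60 ksi.
φR_n = 0.75 × 60 × 1.856 = 83.51 kip.

φR_n ≈ 83.5 kip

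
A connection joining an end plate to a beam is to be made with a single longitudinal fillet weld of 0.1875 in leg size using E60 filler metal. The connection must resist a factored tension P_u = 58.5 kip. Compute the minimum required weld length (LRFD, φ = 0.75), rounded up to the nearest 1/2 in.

L = 16.5 in

E60XX → F_EXX = 60 ksi.
Throat t_e = 0.707 × 0.1875 = 0.1326 in.
φr_n = 0.75 × 0.6 × 60 × 0.1326 = 3.579 kip/in.
L_req = P_u / φr_n = 58.5 / 3.579 = 16.34 in total.
Round up → use L = 16.5 in.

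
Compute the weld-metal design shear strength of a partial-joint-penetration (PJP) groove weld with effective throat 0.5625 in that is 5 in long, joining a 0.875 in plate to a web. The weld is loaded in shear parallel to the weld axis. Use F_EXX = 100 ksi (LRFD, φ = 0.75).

φR_n ≈ 127 kips

Effective throat (given) t_e = 0.5625 in.
A_we = 0.5625 × 5 = 2.812 in².
F_nw = 0.6 F_EXX = 60 ksi.
φR_n = 0.75 × 60 × 2.812 = 126.6 kips.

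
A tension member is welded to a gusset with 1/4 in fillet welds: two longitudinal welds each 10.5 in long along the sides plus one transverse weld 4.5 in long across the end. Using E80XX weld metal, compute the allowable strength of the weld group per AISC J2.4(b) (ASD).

E80XX → F_EXX = 80 ksi.
t_e = 0.707 × 0.25 = 0.1767 in.
R_nwl = 0.6 × 80 × 0.1767 × 21 = 178.2 kips (longitudinal, 2 welds).
R_nwt = 0.6 × 80 × 0.1767 × 4.5 = 38.18 kips (transverse, base value).
(i) R_nwl + R_nwt = 216.3 kips; (ii) 0.85 R_nwl + 1.5 R_nwt = 208.7 kips.
R_n = max = 216.3 kips [governs: (i)]; R_n/Ω = 108.2 kips.

R_n/Ω ≈ 108 kips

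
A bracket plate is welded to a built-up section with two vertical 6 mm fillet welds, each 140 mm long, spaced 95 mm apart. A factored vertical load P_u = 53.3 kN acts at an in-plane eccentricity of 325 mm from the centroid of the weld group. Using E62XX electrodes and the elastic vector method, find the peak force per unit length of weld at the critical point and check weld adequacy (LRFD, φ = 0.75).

E62XX → F_EXX = 620 MPa.
Total weld length L_w = 280 mm. Treat welds as unit-width lines.
Polar moment about centroid: J = 2[d³/12 + d(b/2)²] = 2[140³/12 + 140×47.5²] = 1089000 mm³.
Direct shear f_v = P/L_w = 53.3×10³ / 280 = 190.4 N/mm (vertical).
Torsion M = P·e = 53.3×10³ × 325 = 17322000 N·mm.
Critical point at (x, y) = (47.5, 70) from centroid. f_tx = M·y/J = 1113 N/mm; f_ty = M·x/J = 755.5 N/mm.
Resultant f_max = √[f_tx² + (f_v + f_ty)²] = √[1113² + (190.4 + 755.5)²] = 1461 N/mm.
Capacity per unit length: φr_n = 0.75 × 0.6 × 620 × (0.707 × 6) = 1184 N/mm.
1461 > 1184 → NOT adequate.

f_max ≈ 1460 N/mm; NOT adequate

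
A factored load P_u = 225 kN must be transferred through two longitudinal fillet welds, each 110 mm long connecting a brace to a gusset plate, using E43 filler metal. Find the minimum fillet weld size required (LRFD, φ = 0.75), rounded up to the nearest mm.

w = 8 mm

E43XX → F_EXX = 430 MPa.
Total weld length L = 220 mm.
Required throat t_e = P_u / (φ × 0.6 F_EXX × L) = 225 / (0.75 × 0.6 × 430 × 220 × 10⁻³) = 5.285 mm.
Required leg w = t_e / 0.707 = 7.476 mm → use 8 mm.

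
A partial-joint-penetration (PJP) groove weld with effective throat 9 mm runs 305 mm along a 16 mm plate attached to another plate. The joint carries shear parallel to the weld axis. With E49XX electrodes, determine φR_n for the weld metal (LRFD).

φR_n ≈ 605 kN

E49XX → F_EXX = 490 MPa.
Effective throat (given) t_e = 9 mm.
A_we = 9 × 305 = 2745 mm².
F_nw = 0.6 F_EXX = 294 MPa.
φR_n = 0.75 × 294 × 2745 × 10⁻³ = 605.3 kN.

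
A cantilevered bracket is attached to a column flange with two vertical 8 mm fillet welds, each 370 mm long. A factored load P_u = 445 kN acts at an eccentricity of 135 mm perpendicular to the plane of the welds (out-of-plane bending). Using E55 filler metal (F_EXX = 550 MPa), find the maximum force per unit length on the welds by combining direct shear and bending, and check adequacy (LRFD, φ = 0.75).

L_w = 2 × 370 = 740 mm; section modulus (unit throat) S = 2 × L²/6 = 45630 mm².
Direct shear f_v = P/L_w = 445×10³/740 = 601.4 N/mm.
Moment M = P × e = 445×10³ × 135 = 60075000 N·mm; bending f_b = M/S = 1316 N/mm.
f_max = √(f_v² + f_b²) = √(601.4² + 1316²) = 1447 N/mm.
φr_n = 0.75 × 0.6 × 550 × (0.707 × 8) = 1400 N/mm → NOT adequate.

f_max ≈ 1450 N/mm; NOT adequate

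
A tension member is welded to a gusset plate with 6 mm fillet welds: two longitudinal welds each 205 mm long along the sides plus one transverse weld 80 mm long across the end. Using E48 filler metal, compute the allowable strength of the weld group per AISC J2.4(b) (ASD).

R_n/Ω ≈ 299 kN

E48XX → F_EXX = 480 MPa.
t_e = 0.707 × 6 = 4.242 mm.
R_nwl = 0.6 × 480 × 4.242 × 410 × 10⁻³ = 500.9 kN (longitudinal, 2 welds).
R_nwt = 0.6 × 480 × 4.242 × 80 × 10⁻³ = 97.74 kN (transverse, base value).
(i) R_nwl + R_nwt = 598.6 kN; (ii) 0.85 R_nwl + 1.5 R_nwt = 572.4 kN.
R_n = max = 598.6 kN [governs: (i)]; R_n/Ω = 299.3 kN.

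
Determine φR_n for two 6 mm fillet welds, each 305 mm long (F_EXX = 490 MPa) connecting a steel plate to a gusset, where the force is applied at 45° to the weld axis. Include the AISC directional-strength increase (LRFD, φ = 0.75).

t_e = 0.707 × 6 = 4.242 mm; A_we = 4.242 × 610 = 2588 mm².
Directional factor: 1.0 + 0.5 sin^1.5(45°) = 1.297.
F_nw = 0.6 × 490 × 1.297 = 381.4 MPa.
φR_n = 0.75 × 381.4 × 2588 × 10⁻³ = 740.2 kN.

φR_n ≈ 740 kN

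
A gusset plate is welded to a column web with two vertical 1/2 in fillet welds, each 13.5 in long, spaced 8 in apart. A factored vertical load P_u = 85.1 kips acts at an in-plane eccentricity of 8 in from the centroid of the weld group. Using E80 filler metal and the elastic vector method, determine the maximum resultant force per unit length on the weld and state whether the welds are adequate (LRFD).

f_max ≈ 8.4 kip/in; adequate

E80XX → F_EXX = 80 ksi.
Total weld length L_w = 27 in. Treat welds as unit-width lines.
Polar moment about centroid: J = 2[d³/12 + d(b/2)²] = 2[13.5³/12 + 13.5×4²] = 842.1 in³.
Direct shear f_v = P/L_w = 85.1 / 27 = 3.152 kip/in (vertical).
Torsion M = P·e = 85.1 × 8 = 680.8 kip·in.
Critical point at (x, y) = (4, 6.75) from centroid. f_tx = M·y/J = 5.457 kip/in; f_ty = M·x/J = 3.234 kip/in.
Resultant f_max = √[f_tx² + (f_v + f_ty)²] = √[5.457² + (3.152 + 3.234)²] = 8.4 kip/in.
Capacity per unit length: φr_n = 0.75 × 0.6 × 80 × (0.707 × 0.5) = 12.73 kip/in.
8.4 ≤ 12.73 → adequate.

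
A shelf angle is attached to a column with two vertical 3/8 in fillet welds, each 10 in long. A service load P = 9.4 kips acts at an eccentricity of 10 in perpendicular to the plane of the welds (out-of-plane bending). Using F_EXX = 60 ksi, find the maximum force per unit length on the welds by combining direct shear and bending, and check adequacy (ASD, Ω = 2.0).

f_max ≈ 2.86 kip/in; adequate

L_w = 2 × 10 = 20 in; section modulus (unit throat) S = 2 × L²/6 = 33.33 in².
Direct shear f_v = P/L_w = 9.4/20 = 0.47 kip/in.
Moment M = P × e = 9.4 × 10 = 94 kip·in; bending f_b = M/S = 2.82 kip/in.
f_max = √(f_v² + f_b²) = √(0.47² + 2.82²) = 2.859 kip/in.
r_n/Ω = (1/2.0) × 0.6 × 60 × (0.707 × 0.375) = 4.772 kip/in → adequate.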